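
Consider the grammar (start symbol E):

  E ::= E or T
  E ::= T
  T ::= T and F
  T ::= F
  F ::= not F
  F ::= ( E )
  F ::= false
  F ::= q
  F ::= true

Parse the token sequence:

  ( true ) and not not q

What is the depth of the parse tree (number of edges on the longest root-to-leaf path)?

7

[E [T [T [F ( [E [T [F true]]] )]] and [F not [F not [F q]]]]]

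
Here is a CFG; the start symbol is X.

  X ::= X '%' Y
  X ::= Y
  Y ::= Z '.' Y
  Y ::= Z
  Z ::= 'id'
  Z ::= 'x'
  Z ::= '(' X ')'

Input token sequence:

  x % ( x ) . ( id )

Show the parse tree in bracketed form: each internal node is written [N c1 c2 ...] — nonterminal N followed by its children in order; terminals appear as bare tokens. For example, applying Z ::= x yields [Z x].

X
X % Y
Y % Y
Z % Y
x % Y
x % Z . Y
x % ( X ) . Y
x % ( Y ) . Y
x % ( Z ) . Y
x % ( x ) . Y
x % ( x ) . Z
x % ( x ) . ( X )
x % ( x ) . ( Y )
x % ( x ) . ( Z )
x % ( x ) . ( id )

[X [X [Y [Z x]]] % [Y [Z ( [X [Y [Z x]]] )] . [Y [Z ( [X [Y [Z id]]] )]]]]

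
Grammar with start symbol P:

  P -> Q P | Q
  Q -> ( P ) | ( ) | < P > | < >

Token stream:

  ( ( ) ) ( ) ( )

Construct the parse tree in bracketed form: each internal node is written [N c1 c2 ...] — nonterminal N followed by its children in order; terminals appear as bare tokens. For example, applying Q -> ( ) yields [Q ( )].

[P [Q ( [P [Q ( )]] )] [P [Q ( )] [P [Q ( )]]]]

P
Q P
( P ) P
( Q ) P
( ( ) ) P
( ( ) ) Q P
( ( ) ) ( ) P
( ( ) ) ( ) Q
( ( ) ) ( ) ( )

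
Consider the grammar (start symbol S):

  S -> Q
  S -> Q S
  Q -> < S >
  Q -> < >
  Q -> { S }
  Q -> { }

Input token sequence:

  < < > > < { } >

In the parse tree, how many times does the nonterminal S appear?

4

[S [Q < [S [Q < >]] >] [S [Q < [S [Q { }]] >]]]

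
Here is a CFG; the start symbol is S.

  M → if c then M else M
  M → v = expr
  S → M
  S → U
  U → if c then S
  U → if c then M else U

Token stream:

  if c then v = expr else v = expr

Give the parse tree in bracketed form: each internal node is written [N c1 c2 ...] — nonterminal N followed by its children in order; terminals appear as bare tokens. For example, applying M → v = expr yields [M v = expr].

S
M
if c then M else M
if c then v = expr else M
if c then v = expr else v = expr

[S [M if c then [M v = expr] else [M v = expr]]]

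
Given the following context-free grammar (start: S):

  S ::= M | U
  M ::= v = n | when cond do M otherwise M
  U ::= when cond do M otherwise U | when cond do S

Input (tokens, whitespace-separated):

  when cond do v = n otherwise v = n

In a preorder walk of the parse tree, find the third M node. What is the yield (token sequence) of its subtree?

[S [M when cond do [M v = n] otherwise [M v = n]]]

v = n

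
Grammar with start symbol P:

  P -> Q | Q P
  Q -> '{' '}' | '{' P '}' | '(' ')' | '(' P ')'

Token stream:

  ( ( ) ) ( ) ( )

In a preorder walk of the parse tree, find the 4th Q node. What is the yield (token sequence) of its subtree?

[P [Q ( [P [Q ( )]] )] [P [Q ( )] [P [Q ( )]]]]

( )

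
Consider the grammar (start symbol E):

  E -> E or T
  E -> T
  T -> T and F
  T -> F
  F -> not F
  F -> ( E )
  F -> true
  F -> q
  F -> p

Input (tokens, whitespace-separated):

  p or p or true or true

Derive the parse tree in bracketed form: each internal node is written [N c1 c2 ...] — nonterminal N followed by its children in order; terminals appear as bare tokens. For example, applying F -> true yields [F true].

E
E or T
E or T or T
E or T or T or T
T or T or T or T
F or T or T or T
p or T or T or T
p or F or T or T
p or p or T or T
p or p or F or T
p or p or true or T
p or p or true or F
p or p or true or true

[E [E [E [E [T [F p]]] or [T [F p]]] or [T [F true]]] or [T [F true]]]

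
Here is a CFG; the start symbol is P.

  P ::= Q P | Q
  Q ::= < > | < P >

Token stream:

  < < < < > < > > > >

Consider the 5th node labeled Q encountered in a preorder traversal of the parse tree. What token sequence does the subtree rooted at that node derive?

< >

[P [Q < [P [Q < [P [Q < [P [Q < >] [P [Q < >]]] >]] >]] >]]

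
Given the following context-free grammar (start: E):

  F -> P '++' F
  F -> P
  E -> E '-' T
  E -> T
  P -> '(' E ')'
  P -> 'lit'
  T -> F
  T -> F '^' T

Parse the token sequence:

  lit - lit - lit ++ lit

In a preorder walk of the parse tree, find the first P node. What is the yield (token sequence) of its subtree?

lit

[E [E [E [T [F [P lit]]]] - [T [F [P lit]]]] - [T [F [P lit] ++ [F [P lit]]]]]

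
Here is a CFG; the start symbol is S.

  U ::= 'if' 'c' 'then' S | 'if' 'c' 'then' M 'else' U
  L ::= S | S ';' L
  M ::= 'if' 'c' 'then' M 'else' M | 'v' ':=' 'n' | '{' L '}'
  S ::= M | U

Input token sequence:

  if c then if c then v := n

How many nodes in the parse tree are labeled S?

3

[S [U if c then [S [U if c then [S [M v := n]]]]]]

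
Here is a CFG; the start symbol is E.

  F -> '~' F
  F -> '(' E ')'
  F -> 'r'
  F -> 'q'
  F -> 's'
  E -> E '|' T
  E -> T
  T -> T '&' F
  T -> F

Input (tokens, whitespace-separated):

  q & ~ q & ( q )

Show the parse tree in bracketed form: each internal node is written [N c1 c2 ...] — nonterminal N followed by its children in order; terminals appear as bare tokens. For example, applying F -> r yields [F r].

[E [T [T [T [F q]] & [F ~ [F q]]] & [F ( [E [T [F q]]] )]]]

E
T
T & F
T & F & F
F & F & F
q & F & F
q & ~ F & F
q & ~ q & F
q & ~ q & ( E )
q & ~ q & ( T )
q & ~ q & ( F )
q & ~ q & ( q )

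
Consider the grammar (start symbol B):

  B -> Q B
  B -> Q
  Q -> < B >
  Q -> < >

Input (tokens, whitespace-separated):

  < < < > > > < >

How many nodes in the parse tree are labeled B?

4

[B [Q < [B [Q < [B [Q < >]] >]] >] [B [Q < >]]]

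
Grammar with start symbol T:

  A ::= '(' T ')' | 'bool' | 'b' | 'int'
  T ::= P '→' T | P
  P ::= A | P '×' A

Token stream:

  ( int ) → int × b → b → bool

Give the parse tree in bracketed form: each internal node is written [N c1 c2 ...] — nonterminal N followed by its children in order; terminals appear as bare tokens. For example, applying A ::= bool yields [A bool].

[T [P [A ( [T [P [A int]]] )]] → [T [P [P [A int]] × [A b]] → [T [P [A b]] → [T [P [A bool]]]]]]

T
P → T
A → T
( T ) → T
( P ) → T
( A ) → T
( int ) → T
( int ) → P → T
( int ) → P × A → T
( int ) → A × A → T
( int ) → int × A → T
( int ) → int × b → T
( int ) → int × b → P → T
( int ) → int × b → A → T
( int ) → int × b → b → T
( int ) → int × b → b → P
( int ) → int × b → b → A
( int ) → int × b → b → bool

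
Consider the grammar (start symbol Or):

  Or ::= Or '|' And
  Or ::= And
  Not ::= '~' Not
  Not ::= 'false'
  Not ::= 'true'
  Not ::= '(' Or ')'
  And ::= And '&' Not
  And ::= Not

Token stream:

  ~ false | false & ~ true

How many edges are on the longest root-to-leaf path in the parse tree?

5

[Or [Or [And [Not ~ [Not false]]]] | [And [And [Not false]] & [Not ~ [Not true]]]]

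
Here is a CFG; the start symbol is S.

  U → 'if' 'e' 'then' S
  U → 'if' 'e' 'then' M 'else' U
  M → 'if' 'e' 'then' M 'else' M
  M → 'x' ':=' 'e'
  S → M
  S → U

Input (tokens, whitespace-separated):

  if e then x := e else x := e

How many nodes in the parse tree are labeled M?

3

[S [M if e then [M x := e] else [M x := e]]]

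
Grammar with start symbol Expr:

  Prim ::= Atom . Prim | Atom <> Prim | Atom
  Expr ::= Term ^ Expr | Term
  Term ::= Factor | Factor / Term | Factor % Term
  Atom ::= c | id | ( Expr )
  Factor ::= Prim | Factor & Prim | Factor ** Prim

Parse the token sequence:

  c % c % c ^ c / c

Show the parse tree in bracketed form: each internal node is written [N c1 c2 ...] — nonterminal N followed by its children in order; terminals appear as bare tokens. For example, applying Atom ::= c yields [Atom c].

[Expr [Term [Factor [Prim [Atom c]]] % [Term [Factor [Prim [Atom c]]] % [Term [Factor [Prim [Atom c]]]]]] ^ [Expr [Term [Factor [Prim [Atom c]]] / [Term [Factor [Prim [Atom c]]]]]]]

Expr
Term ^ Expr
Factor % Term ^ Expr
Prim % Term ^ Expr
Atom % Term ^ Expr
c % Term ^ Expr
c % Factor % Term ^ Expr
c % Prim % Term ^ Expr
c % Atom % Term ^ Expr
c % c % Term ^ Expr
c % c % Factor ^ Expr
c % c % Prim ^ Expr
c % c % Atom ^ Expr
c % c % c ^ Expr
c % c % c ^ Term
c % c % c ^ Factor / Term
c % c % c ^ Prim / Term
c % c % c ^ Atom / Term
c % c % c ^ c / Term
c % c % c ^ c / Factor
c % c % c ^ c / Prim
c % c % c ^ c / Atom
c % c % c ^ c / c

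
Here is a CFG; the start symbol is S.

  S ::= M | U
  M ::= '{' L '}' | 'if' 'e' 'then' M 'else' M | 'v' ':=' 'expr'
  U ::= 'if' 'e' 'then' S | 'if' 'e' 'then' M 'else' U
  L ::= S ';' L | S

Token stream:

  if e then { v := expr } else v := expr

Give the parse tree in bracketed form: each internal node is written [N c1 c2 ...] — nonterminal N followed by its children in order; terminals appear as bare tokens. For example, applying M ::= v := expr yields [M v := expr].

S
M
if e then M else M
if e then { L } else M
if e then { S } else M
if e then { M } else M
if e then { v := expr } else M
if e then { v := expr } else v := expr

[S [M if e then [M { [L [S [M v := expr]]] }] else [M v := expr]]]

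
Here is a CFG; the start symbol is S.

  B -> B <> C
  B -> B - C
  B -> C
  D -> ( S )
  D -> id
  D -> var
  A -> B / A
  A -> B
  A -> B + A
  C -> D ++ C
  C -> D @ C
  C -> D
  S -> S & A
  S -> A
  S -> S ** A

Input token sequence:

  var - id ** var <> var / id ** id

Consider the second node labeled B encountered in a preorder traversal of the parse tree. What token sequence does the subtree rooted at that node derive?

var

[S [S [S [A [B [B [C [D var]]] - [C [D id]]]]] ** [A [B [B [C [D var]]] <> [C [D var]]] / [A [B [C [D id]]]]]] ** [A [B [C [D id]]]]]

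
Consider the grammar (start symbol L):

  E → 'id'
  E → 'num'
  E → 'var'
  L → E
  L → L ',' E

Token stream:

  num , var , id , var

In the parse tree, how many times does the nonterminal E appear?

4

[L [L [L [L [E num]] , [E var]] , [E id]] , [E var]]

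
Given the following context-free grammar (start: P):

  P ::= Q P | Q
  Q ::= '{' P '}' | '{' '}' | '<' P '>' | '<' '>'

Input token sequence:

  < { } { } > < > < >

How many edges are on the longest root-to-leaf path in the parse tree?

5

[P [Q < [P [Q { }] [P [Q { }]]] >] [P [Q < >] [P [Q < >]]]]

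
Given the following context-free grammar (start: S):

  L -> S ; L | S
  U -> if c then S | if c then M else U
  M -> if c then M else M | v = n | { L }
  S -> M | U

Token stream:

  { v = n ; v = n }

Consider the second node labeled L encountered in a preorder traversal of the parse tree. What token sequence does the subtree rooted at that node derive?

[S [M { [L [S [M v = n]] ; [L [S [M v = n]]]] }]]

v = n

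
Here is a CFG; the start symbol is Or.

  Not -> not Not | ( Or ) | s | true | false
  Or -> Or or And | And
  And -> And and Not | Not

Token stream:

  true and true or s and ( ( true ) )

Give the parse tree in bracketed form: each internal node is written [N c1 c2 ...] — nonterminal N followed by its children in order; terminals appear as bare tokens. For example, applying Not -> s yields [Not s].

[Or [Or [And [And [Not true]] and [Not true]]] or [And [And [Not s]] and [Not ( [Or [And [Not ( [Or [And [Not true]]] )]]] )]]]

Or
Or or And
And or And
And and Not or And
Not and Not or And
true and Not or And
true and true or And
true and true or And and Not
true and true or Not and Not
true and true or s and Not
true and true or s and ( Or )
true and true or s and ( And )
true and true or s and ( Not )
true and true or s and ( ( Or ) )
true and true or s and ( ( And ) )
true and true or s and ( ( Not ) )
true and true or s and ( ( true ) )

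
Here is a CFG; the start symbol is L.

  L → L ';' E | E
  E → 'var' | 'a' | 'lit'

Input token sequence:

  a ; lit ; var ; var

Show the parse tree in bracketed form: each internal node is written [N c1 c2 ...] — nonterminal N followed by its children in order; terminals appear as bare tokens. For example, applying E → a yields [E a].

L
L ; E
L ; E ; E
L ; E ; E ; E
E ; E ; E ; E
a ; E ; E ; E
a ; lit ; E ; E
a ; lit ; var ; E
a ; lit ; var ; var

[L [L [L [L [E a]] ; [E lit]] ; [E var]] ; [E var]]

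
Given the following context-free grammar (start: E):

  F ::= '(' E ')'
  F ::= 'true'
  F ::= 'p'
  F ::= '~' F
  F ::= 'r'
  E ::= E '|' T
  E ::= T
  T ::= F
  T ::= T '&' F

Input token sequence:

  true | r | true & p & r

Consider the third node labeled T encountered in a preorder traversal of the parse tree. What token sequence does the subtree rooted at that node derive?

true & p & r

[E [E [E [T [F true]]] | [T [F r]]] | [T [T [T [F true]] & [F p]] & [F r]]]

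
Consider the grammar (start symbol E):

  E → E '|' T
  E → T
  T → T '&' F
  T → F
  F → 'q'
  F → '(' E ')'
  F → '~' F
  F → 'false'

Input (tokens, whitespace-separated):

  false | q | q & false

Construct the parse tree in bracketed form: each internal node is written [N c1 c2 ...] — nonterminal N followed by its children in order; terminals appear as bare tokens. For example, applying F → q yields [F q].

E
E | T
E | T | T
T | T | T
F | T | T
false | T | T
false | F | T
false | q | T
false | q | T & F
false | q | F & F
false | q | q & F
false | q | q & false

[E [E [E [T [F false]]] | [T [F q]]] | [T [T [F q]] & [F false]]]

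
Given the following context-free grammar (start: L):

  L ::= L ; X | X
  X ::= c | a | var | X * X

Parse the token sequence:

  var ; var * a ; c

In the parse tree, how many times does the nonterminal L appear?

[L [L [L [X var]] ; [X [X var] * [X a]]] ; [X c]]

3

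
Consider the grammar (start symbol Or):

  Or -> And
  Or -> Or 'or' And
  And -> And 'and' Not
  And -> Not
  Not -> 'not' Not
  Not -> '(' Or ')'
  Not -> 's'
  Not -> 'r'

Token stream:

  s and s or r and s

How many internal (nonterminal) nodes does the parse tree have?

[Or [Or [And [And [Not s]] and [Not s]]] or [And [And [Not r]] and [Not s]]]

10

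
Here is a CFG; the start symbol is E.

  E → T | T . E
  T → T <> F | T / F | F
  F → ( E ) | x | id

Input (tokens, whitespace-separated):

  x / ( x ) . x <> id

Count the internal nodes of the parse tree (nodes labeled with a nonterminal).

[E [T [T [F x]] / [F ( [E [T [F x]]] )]] . [E [T [T [F x]] <> [F id]]]]

13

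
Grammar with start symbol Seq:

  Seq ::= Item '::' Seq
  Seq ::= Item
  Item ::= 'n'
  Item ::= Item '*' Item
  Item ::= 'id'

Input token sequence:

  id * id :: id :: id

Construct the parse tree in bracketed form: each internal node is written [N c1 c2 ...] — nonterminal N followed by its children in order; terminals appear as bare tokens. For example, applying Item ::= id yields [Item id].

Seq
Item :: Seq
Item * Item :: Seq
id * Item :: Seq
id * id :: Seq
id * id :: Item :: Seq
id * id :: id :: Seq
id * id :: id :: Item
id * id :: id :: id

[Seq [Item [Item id] * [Item id]] :: [Seq [Item id] :: [Seq [Item id]]]]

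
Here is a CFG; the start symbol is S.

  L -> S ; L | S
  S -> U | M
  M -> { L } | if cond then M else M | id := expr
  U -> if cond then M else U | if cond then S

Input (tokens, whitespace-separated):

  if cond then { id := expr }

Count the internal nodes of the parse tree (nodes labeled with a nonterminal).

7

[S [U if cond then [S [M { [L [S [M id := expr]]] }]]]]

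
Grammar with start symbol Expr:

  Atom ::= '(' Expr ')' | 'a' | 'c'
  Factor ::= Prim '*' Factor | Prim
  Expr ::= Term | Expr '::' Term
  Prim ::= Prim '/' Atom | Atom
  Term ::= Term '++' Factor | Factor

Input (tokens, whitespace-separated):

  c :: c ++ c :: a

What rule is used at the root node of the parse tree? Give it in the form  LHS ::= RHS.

[Expr [Expr [Expr [Term [Factor [Prim [Atom c]]]]] :: [Term [Term [Factor [Prim [Atom c]]]] ++ [Factor [Prim [Atom c]]]]] :: [Term [Factor [Prim [Atom a]]]]]

Expr ::= Expr '::' Term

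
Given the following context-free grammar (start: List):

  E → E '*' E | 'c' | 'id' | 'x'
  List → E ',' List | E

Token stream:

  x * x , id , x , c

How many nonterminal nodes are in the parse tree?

[List [E [E x] * [E x]] , [List [E id] , [List [E x] , [List [E c]]]]]

10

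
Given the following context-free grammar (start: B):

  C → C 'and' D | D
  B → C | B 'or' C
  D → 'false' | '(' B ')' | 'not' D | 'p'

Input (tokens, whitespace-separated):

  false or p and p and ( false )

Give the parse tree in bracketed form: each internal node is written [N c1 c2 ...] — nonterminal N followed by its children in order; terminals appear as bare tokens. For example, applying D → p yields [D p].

[B [B [C [D false]]] or [C [C [C [D p]] and [D p]] and [D ( [B [C [D false]]] )]]]

B
B or C
C or C
D or C
false or C
false or C and D
false or C and D and D
false or D and D and D
false or p and D and D
false or p and p and D
false or p and p and ( B )
false or p and p and ( C )
false or p and p and ( D )
false or p and p and ( false )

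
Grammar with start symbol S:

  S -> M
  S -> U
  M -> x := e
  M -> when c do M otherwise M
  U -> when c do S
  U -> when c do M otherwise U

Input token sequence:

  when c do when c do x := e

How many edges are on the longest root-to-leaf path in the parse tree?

6

[S [U when c do [S [U when c do [S [M x := e]]]]]]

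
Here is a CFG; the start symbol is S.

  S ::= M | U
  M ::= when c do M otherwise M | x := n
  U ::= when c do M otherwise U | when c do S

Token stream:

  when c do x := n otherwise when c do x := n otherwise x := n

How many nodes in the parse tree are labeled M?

[S [M when c do [M x := n] otherwise [M when c do [M x := n] otherwise [M x := n]]]]

5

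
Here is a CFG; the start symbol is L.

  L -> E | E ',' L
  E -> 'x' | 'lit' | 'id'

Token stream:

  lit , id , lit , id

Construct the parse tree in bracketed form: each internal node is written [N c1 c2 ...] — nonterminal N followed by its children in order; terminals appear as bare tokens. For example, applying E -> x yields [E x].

[L [E lit] , [L [E id] , [L [E lit] , [L [E id]]]]]

L
E , L
lit , L
lit , E , L
lit , id , L
lit , id , E , L
lit , id , lit , L
lit , id , lit , E
lit , id , lit , id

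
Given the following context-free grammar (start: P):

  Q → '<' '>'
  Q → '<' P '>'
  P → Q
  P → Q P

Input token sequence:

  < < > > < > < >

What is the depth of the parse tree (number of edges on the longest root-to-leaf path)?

4

[P [Q < [P [Q < >]] >] [P [Q < >] [P [Q < >]]]]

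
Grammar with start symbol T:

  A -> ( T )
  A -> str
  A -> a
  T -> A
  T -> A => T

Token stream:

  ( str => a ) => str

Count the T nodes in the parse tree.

[T [A ( [T [A str] => [T [A a]]] )] => [T [A str]]]

4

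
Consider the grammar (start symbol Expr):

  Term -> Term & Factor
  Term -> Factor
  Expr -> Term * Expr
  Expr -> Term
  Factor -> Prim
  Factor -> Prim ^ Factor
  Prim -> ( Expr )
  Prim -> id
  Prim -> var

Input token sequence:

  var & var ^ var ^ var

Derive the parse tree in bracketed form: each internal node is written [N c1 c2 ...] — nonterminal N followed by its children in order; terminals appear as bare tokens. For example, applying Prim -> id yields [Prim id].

[Expr [Term [Term [Factor [Prim var]]] & [Factor [Prim var] ^ [Factor [Prim var] ^ [Factor [Prim var]]]]]]

Expr
Term
Term & Factor
Factor & Factor
Prim & Factor
var & Factor
var & Prim ^ Factor
var & var ^ Factor
var & var ^ Prim ^ Factor
var & var ^ var ^ Factor
var & var ^ var ^ Prim
var & var ^ var ^ var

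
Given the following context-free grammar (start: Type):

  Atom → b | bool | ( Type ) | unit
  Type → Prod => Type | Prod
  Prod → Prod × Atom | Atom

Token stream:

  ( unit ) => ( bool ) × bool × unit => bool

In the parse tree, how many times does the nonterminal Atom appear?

7

[Type [Prod [Atom ( [Type [Prod [Atom unit]]] )]] => [Type [Prod [Prod [Prod [Atom ( [Type [Prod [Atom bool]]] )]] × [Atom bool]] × [Atom unit]] => [Type [Prod [Atom bool]]]]]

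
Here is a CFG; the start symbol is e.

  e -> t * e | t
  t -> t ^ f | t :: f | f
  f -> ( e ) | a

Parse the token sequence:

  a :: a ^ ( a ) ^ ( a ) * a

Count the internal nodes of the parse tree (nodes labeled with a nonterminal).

18

[e [t [t [t [t [f a]] :: [f a]] ^ [f ( [e [t [f a]]] )]] ^ [f ( [e [t [f a]]] )]] * [e [t [f a]]]]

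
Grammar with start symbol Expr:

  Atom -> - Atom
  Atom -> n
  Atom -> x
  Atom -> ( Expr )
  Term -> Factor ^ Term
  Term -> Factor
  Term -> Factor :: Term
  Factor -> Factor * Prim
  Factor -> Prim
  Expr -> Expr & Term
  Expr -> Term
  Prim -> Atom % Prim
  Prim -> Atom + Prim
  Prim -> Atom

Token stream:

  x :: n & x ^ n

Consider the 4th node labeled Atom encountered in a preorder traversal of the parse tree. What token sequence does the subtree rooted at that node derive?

[Expr [Expr [Term [Factor [Prim [Atom x]]] :: [Term [Factor [Prim [Atom n]]]]]] & [Term [Factor [Prim [Atom x]]] ^ [Term [Factor [Prim [Atom n]]]]]]

n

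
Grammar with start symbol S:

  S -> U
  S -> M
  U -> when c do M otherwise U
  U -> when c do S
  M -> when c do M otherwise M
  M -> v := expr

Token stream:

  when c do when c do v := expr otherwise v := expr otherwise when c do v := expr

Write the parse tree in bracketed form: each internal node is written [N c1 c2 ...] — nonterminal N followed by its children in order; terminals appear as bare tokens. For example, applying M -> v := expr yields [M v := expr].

[S [U when c do [M when c do [M v := expr] otherwise [M v := expr]] otherwise [U when c do [S [M v := expr]]]]]

S
U
when c do M otherwise U
when c do when c do M otherwise M otherwise U
when c do when c do v := expr otherwise M otherwise U
when c do when c do v := expr otherwise v := expr otherwise U
when c do when c do v := expr otherwise v := expr otherwise when c do S
when c do when c do v := expr otherwise v := expr otherwise when c do M
when c do when c do v := expr otherwise v := expr otherwise when c do v := expr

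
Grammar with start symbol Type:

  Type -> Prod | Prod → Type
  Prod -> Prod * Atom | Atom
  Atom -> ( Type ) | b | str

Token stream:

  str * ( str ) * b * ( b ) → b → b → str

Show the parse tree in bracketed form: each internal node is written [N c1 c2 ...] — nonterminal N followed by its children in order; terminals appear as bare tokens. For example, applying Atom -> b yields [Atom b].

[Type [Prod [Prod [Prod [Prod [Atom str]] * [Atom ( [Type [Prod [Atom str]]] )]] * [Atom b]] * [Atom ( [Type [Prod [Atom b]]] )]] → [Type [Prod [Atom b]] → [Type [Prod [Atom b]] → [Type [Prod [Atom str]]]]]]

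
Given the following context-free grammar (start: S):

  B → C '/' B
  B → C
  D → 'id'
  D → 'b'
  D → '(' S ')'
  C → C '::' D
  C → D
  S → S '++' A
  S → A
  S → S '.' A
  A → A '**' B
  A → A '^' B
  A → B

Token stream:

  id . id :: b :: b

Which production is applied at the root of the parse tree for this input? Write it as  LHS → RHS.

S → S '.' A

[S [S [A [B [C [D id]]]]] . [A [B [C [C [C [D id]] :: [D b]] :: [D b]]]]]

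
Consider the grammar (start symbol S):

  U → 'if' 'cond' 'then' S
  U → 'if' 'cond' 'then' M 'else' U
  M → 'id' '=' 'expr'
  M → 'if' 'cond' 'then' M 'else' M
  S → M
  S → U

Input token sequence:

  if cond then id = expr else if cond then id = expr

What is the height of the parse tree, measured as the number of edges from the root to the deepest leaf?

5

[S [U if cond then [M id = expr] else [U if cond then [S [M id = expr]]]]]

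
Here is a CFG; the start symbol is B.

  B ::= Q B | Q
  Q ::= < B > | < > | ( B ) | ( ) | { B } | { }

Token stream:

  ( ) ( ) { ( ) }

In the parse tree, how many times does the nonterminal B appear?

[B [Q ( )] [B [Q ( )] [B [Q { [B [Q ( )]] }]]]]

4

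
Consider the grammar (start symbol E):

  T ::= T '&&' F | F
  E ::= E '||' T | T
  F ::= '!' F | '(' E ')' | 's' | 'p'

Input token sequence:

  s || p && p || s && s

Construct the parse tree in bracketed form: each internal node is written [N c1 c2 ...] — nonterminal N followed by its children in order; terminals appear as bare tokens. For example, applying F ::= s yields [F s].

E
E || T
E || T || T
T || T || T
F || T || T
s || T || T
s || T && F || T
s || F && F || T
s || p && F || T
s || p && p || T
s || p && p || T && F
s || p && p || F && F
s || p && p || s && F
s || p && p || s && s

[E [E [E [T [F s]]] || [T [T [F p]] && [F p]]] || [T [T [F s]] && [F s]]]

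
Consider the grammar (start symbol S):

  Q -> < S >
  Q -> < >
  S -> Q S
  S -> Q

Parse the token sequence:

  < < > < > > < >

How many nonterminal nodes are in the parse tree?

8

[S [Q < [S [Q < >] [S [Q < >]]] >] [S [Q < >]]]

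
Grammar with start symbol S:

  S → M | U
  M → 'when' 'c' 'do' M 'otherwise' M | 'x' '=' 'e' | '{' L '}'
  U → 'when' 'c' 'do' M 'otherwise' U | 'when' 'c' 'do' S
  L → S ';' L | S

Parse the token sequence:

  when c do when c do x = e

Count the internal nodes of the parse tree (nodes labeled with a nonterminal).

[S [U when c do [S [U when c do [S [M x = e]]]]]]

6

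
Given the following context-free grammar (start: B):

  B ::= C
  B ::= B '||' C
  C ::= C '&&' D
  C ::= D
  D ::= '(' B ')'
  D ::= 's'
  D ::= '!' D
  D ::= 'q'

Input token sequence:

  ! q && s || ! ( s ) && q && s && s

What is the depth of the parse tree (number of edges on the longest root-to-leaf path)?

10

[B [B [C [C [D ! [D q]]] && [D s]]] || [C [C [C [C [D ! [D ( [B [C [D s]]] )]]] && [D q]] && [D s]] && [D s]]]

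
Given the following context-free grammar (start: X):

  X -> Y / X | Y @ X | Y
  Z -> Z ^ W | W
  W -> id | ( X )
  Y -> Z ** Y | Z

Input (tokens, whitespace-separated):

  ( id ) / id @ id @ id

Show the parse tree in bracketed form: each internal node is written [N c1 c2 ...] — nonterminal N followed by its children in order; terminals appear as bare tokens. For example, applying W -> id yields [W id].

[X [Y [Z [W ( [X [Y [Z [W id]]]] )]]] / [X [Y [Z [W id]]] @ [X [Y [Z [W id]]] @ [X [Y [Z [W id]]]]]]]

X
Y / X
Z / X
W / X
( X ) / X
( Y ) / X
( Z ) / X
( W ) / X
( id ) / X
( id ) / Y @ X
( id ) / Z @ X
( id ) / W @ X
( id ) / id @ X
( id ) / id @ Y @ X
( id ) / id @ Z @ X
( id ) / id @ W @ X
( id ) / id @ id @ X
( id ) / id @ id @ Y
( id ) / id @ id @ Z
( id ) / id @ id @ W
( id ) / id @ id @ id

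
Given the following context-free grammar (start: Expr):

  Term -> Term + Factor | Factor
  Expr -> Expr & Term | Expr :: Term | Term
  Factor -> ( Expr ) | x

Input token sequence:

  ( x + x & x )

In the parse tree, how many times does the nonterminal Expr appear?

3

[Expr [Term [Factor ( [Expr [Expr [Term [Term [Factor x]] + [Factor x]]] & [Term [Factor x]]] )]]]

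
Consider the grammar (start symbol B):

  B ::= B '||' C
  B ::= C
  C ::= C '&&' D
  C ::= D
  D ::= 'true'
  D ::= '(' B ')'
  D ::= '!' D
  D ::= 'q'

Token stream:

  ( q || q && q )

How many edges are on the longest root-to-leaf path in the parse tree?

7

[B [C [D ( [B [B [C [D q]]] || [C [C [D q]] && [D q]]] )]]]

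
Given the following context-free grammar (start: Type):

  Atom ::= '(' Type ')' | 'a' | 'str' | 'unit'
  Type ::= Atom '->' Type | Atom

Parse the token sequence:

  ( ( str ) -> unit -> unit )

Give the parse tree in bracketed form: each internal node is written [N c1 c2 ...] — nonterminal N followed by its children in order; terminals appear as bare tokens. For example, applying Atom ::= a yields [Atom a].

[Type [Atom ( [Type [Atom ( [Type [Atom str]] )] -> [Type [Atom unit] -> [Type [Atom unit]]]] )]]

Type
Atom
( Type )
( Atom -> Type )
( ( Type ) -> Type )
( ( Atom ) -> Type )
( ( str ) -> Type )
( ( str ) -> Atom -> Type )
( ( str ) -> unit -> Type )
( ( str ) -> unit -> Atom )
( ( str ) -> unit -> unit )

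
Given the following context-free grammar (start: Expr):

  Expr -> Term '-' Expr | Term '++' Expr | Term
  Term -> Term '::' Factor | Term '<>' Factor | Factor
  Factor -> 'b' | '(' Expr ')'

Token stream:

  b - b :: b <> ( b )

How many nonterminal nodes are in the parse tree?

[Expr [Term [Factor b]] - [Expr [Term [Term [Term [Factor b]] :: [Factor b]] <> [Factor ( [Expr [Term [Factor b]]] )]]]]

13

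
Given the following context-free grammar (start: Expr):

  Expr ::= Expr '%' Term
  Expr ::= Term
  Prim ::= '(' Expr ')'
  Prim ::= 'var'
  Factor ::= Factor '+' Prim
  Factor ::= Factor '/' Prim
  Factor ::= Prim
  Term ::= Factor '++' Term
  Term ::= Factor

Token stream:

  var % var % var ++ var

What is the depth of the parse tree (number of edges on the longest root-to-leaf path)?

6

[Expr [Expr [Expr [Term [Factor [Prim var]]]] % [Term [Factor [Prim var]]]] % [Term [Factor [Prim var]] ++ [Term [Factor [Prim var]]]]]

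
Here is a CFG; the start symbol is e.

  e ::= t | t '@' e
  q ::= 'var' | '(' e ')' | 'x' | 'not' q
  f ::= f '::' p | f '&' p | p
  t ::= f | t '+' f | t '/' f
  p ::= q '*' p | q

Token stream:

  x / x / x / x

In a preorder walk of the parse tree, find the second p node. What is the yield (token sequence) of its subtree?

[e [t [t [t [t [f [p [q x]]]] / [f [p [q x]]]] / [f [p [q x]]]] / [f [p [q x]]]]]

x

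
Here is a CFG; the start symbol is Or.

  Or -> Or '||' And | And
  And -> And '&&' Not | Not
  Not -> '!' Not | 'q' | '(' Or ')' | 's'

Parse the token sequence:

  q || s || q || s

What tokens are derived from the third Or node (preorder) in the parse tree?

q || s

[Or [Or [Or [Or [And [Not q]]] || [And [Not s]]] || [And [Not q]]] || [And [Not s]]]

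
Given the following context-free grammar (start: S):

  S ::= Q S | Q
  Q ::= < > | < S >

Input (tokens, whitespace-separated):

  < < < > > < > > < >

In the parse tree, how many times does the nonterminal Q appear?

[S [Q < [S [Q < [S [Q < >]] >] [S [Q < >]]] >] [S [Q < >]]]

5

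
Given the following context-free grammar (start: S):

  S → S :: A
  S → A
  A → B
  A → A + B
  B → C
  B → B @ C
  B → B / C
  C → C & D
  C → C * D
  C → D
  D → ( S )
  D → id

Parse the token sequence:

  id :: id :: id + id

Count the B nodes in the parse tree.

4

[S [S [S [A [B [C [D id]]]]] :: [A [B [C [D id]]]]] :: [A [A [B [C [D id]]]] + [B [C [D id]]]]]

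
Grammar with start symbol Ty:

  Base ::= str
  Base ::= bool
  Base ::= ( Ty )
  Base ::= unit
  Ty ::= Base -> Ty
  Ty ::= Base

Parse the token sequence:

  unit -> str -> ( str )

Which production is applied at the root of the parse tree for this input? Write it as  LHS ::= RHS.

[Ty [Base unit] -> [Ty [Base str] -> [Ty [Base ( [Ty [Base str]] )]]]]

Ty ::= Base -> Ty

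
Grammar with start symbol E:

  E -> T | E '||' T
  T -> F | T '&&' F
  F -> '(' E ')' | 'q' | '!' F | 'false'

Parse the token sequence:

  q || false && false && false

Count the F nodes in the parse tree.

[E [E [T [F q]]] || [T [T [T [F false]] && [F false]] && [F false]]]

4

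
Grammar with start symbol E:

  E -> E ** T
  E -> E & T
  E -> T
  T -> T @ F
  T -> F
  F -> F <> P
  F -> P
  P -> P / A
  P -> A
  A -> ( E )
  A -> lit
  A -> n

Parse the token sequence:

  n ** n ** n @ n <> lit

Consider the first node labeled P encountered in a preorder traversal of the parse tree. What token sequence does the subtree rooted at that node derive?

n

[E [E [E [T [F [P [A n]]]]] ** [T [F [P [A n]]]]] ** [T [T [F [P [A n]]]] @ [F [F [P [A n]]] <> [P [A lit]]]]]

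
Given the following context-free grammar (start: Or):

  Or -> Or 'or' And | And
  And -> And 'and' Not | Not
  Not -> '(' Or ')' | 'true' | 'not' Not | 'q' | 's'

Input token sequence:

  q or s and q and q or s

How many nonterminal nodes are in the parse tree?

[Or [Or [Or [And [Not q]]] or [And [And [And [Not s]] and [Not q]] and [Not q]]] or [And [Not s]]]

13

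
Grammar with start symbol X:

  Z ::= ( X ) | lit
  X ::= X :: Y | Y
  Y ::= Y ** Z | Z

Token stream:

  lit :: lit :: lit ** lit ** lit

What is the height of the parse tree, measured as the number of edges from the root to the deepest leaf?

5

[X [X [X [Y [Z lit]]] :: [Y [Z lit]]] :: [Y [Y [Y [Z lit]] ** [Z lit]] ** [Z lit]]]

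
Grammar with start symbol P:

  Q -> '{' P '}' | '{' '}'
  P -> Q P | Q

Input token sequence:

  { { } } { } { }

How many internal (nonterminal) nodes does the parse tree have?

[P [Q { [P [Q { }]] }] [P [Q { }] [P [Q { }]]]]

8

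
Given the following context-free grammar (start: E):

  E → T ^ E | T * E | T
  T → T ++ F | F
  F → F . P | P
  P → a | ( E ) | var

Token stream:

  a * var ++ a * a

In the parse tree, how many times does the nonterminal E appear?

3

[E [T [F [P a]]] * [E [T [T [F [P var]]] ++ [F [P a]]] * [E [T [F [P a]]]]]]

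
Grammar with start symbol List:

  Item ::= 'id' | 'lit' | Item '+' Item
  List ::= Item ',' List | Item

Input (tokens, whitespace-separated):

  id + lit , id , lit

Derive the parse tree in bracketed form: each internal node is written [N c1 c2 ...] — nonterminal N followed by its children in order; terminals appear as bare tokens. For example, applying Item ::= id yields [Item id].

[List [Item [Item id] + [Item lit]] , [List [Item id] , [List [Item lit]]]]

List
Item , List
Item + Item , List
id + Item , List
id + lit , List
id + lit , Item , List
id + lit , id , List
id + lit , id , Item
id + lit , id , lit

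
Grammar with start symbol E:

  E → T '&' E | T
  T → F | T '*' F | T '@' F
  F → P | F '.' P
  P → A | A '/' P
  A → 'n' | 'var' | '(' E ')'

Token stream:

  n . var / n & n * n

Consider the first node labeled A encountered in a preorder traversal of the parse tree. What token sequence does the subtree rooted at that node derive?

[E [T [F [F [P [A n]]] . [P [A var] / [P [A n]]]]] & [E [T [T [F [P [A n]]]] * [F [P [A n]]]]]]

n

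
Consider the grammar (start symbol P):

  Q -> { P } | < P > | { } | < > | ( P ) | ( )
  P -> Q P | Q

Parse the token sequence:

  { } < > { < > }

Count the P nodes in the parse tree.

4

[P [Q { }] [P [Q < >] [P [Q { [P [Q < >]] }]]]]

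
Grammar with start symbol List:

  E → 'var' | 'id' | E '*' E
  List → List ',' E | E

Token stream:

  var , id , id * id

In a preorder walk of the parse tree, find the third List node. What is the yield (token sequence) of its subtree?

[List [List [List [E var]] , [E id]] , [E [E id] * [E id]]]

var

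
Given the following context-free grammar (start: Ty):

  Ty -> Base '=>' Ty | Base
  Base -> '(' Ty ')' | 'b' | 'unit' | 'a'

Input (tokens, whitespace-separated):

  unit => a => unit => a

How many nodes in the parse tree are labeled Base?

4

[Ty [Base unit] => [Ty [Base a] => [Ty [Base unit] => [Ty [Base a]]]]]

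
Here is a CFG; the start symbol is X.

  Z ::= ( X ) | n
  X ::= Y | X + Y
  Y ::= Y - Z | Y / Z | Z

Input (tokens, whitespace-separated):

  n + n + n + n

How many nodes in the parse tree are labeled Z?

4

[X [X [X [X [Y [Z n]]] + [Y [Z n]]] + [Y [Z n]]] + [Y [Z n]]]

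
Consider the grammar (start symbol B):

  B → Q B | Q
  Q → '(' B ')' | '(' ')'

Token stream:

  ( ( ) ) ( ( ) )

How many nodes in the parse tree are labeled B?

[B [Q ( [B [Q ( )]] )] [B [Q ( [B [Q ( )]] )]]]

4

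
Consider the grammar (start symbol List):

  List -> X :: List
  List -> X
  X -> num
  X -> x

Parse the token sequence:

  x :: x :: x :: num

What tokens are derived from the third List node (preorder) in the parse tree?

[List [X x] :: [List [X x] :: [List [X x] :: [List [X num]]]]]

x :: num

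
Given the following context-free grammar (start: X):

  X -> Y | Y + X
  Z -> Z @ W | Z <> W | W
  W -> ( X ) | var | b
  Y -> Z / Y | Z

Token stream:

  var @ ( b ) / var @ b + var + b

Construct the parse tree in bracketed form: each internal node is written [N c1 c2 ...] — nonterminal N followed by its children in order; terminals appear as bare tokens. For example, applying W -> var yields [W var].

X
Y + X
Z / Y + X
Z @ W / Y + X
W @ W / Y + X
var @ W / Y + X
var @ ( X ) / Y + X
var @ ( Y ) / Y + X
var @ ( Z ) / Y + X
var @ ( W ) / Y + X
var @ ( b ) / Y + X
var @ ( b ) / Z + X
var @ ( b ) / Z @ W + X
var @ ( b ) / W @ W + X
var @ ( b ) / var @ W + X
var @ ( b ) / var @ b + X
var @ ( b ) / var @ b + Y + X
var @ ( b ) / var @ b + Z + X
var @ ( b ) / var @ b + W + X
var @ ( b ) / var @ b + var + X
var @ ( b ) / var @ b + var + Y
var @ ( b ) / var @ b + var + Z
var @ ( b ) / var @ b + var + W
var @ ( b ) / var @ b + var + b

[X [Y [Z [Z [W var]] @ [W ( [X [Y [Z [W b]]]] )]] / [Y [Z [Z [W var]] @ [W b]]]] + [X [Y [Z [W var]]] + [X [Y [Z [W b]]]]]]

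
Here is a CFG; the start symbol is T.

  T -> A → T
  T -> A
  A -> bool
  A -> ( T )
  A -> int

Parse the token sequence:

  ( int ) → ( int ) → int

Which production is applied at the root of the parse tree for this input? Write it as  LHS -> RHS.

T -> A → T

[T [A ( [T [A int]] )] → [T [A ( [T [A int]] )] → [T [A int]]]]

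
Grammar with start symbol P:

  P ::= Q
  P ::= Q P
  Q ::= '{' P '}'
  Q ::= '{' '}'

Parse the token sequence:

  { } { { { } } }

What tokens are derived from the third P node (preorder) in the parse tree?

{ { } }

[P [Q { }] [P [Q { [P [Q { [P [Q { }]] }]] }]]]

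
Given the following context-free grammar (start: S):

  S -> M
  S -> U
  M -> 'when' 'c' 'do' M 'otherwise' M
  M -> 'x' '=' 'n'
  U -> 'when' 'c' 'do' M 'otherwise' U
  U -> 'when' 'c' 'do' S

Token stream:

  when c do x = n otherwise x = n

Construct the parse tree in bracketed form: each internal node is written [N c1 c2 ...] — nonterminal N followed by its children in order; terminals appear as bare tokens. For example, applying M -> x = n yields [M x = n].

S
M
when c do M otherwise M
when c do x = n otherwise M
when c do x = n otherwise x = n

[S [M when c do [M x = n] otherwise [M x = n]]]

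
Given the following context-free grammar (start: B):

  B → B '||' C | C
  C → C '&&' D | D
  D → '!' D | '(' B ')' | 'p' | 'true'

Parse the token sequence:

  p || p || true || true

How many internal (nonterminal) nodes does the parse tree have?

[B [B [B [B [C [D p]]] || [C [D p]]] || [C [D true]]] || [C [D true]]]

12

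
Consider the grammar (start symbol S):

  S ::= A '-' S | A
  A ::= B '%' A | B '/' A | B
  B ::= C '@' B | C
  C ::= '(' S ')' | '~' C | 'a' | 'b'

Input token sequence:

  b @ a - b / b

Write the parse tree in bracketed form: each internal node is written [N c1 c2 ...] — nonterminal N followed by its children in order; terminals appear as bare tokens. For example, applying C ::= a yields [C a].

S
A - S
B - S
C @ B - S
b @ B - S
b @ C - S
b @ a - S
b @ a - A
b @ a - B / A
b @ a - C / A
b @ a - b / A
b @ a - b / B
b @ a - b / C
b @ a - b / b

[S [A [B [C b] @ [B [C a]]]] - [S [A [B [C b]] / [A [B [C b]]]]]]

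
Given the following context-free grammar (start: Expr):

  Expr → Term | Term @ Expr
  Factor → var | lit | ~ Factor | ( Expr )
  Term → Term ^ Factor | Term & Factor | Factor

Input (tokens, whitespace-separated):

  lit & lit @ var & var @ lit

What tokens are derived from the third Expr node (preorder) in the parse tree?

lit

[Expr [Term [Term [Factor lit]] & [Factor lit]] @ [Expr [Term [Term [Factor var]] & [Factor var]] @ [Expr [Term [Factor lit]]]]]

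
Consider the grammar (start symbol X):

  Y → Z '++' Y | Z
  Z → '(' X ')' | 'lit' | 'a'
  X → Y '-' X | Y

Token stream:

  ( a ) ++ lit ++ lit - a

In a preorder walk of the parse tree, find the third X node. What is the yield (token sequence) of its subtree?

[X [Y [Z ( [X [Y [Z a]]] )] ++ [Y [Z lit] ++ [Y [Z lit]]]] - [X [Y [Z a]]]]

a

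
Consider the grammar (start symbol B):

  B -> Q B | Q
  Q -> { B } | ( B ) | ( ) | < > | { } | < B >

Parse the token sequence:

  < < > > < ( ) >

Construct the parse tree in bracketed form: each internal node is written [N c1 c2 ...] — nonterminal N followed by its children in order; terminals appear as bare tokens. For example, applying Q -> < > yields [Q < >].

B
Q B
< B > B
< Q > B
< < > > B
< < > > Q
< < > > < B >
< < > > < Q >
< < > > < ( ) >

[B [Q < [B [Q < >]] >] [B [Q < [B [Q ( )]] >]]]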